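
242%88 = 66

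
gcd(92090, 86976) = 2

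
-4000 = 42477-46477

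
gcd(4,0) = 4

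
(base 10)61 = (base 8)75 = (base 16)3d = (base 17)3a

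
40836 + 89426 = 130262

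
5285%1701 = 182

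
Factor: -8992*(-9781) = 2^5*281^1*9781^1 = 87950752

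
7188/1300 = 1797/325 ≈ 5.53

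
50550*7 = 353850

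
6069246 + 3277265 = 9346511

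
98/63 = 14/9 ≈ 1.56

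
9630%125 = 5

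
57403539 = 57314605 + 88934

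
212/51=4+8/51 ≈ 4.16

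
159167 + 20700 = 179867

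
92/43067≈0.00214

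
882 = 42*21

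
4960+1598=6558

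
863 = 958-95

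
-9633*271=-2610543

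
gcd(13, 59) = 1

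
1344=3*448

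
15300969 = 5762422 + 9538547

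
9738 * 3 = 29214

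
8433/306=937/34 ≈ 27.56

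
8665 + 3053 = 11718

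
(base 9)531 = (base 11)364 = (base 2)110110001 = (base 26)gh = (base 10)433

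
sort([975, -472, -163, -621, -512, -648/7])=[-621, -512, -472, -163, -648/7, 975]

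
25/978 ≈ 0.0256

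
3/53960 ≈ 0.0000556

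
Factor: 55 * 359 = 5^1 * 11^1 * 359^1 = 19745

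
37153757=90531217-53377460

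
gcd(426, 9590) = 2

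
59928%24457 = 11014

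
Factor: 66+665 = 17^1*43^1 = 731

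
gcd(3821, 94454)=1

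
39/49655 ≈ 0.000785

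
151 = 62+89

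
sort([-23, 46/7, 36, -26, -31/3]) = [-26, -23, -31/3, 46/7, 36]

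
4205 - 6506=-2301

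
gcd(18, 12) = 6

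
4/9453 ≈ 0.000423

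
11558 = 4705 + 6853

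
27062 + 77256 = 104318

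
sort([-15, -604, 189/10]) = [-604, -15, 189/10]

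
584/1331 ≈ 0.439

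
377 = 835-458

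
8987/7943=1 + 1044/7943 ≈ 1.13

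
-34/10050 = -17/5025 ≈ -0.00338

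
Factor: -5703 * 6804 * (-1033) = 2^2 * 3^6 * 7^1 * 1033^1 * 1901^1 = 40083717996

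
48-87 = -39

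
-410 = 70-480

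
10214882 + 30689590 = 40904472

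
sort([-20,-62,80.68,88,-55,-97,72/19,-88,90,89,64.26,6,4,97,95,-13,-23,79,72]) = [-97,-88,-62,-55,-23,-20,-13,72/19,4,6,64.26,72,79,80.68,88,89,90,95,97]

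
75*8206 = 615450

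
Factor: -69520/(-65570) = 2^3 * 11^1 * 83^(-1) = 88/83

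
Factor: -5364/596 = -1*3^2 = -9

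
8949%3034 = 2881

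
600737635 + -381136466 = 219601169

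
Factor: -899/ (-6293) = 7^ (-1) = 1/7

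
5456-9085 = -3629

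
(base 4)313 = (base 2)110111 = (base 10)55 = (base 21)2d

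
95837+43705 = 139542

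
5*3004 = 15020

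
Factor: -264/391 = -1*2^3*3^1*11^1*17^(-1)*23^(-1)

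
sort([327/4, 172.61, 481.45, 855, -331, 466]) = [-331, 327/4, 172.61, 466, 481.45, 855]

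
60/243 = 20/81 ≈ 0.247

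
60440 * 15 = 906600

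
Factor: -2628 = -1 * 2^2 * 3^2 * 73^1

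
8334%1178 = 88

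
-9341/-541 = 17 + 144/541 ≈ 17.27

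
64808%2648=1256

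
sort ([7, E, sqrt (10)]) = [E, sqrt (10), 7]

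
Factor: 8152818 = 2^1 * 3^1 * 1358803^1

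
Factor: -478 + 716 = 2^1 * 7^1 * 17^1 = 238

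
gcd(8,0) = 8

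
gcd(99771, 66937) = 1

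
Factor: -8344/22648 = -1 * 7^1 * 19^(-1) = -7/19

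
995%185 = 70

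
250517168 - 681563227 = -431046059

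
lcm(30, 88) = 1320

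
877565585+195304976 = 1072870561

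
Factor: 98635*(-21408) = -1*2^5*3^1*5^1*223^1*19727^1 = -2111578080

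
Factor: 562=2^1 * 281^1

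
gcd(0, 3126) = 3126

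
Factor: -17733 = -1*3^1*23^1*257^1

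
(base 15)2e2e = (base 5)304234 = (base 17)206g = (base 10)9944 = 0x26d8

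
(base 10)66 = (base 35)1v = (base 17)3f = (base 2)1000010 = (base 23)2k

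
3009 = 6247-3238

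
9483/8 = 1185+3/8 ≈ 1185.38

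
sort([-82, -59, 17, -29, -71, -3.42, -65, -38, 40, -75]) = [-82, -75, -71, -65, -59, -38, -29, -3.42, 17, 40]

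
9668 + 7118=16786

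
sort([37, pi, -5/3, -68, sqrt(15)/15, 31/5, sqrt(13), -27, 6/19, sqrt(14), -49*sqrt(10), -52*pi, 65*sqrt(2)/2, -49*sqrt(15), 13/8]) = [-49*sqrt(15), -52*pi, -49*sqrt(10), -68, -27, -5/3, sqrt(15)/15, 6/19, 13/8, pi, sqrt(13), sqrt(14), 31/5, 37, 65*sqrt(2)/2]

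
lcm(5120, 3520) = 56320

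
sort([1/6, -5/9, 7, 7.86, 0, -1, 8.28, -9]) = [-9, -1, -5/9, 0, 1/6, 7, 7.86, 8.28]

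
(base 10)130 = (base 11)109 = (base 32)42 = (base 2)10000010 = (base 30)4a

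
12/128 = 3/32 ≈ 0.0938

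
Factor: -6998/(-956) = 2^(-1)*239^(-1)*3499^1 = 3499/478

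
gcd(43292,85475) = 1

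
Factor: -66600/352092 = -1*2^1*3^1*5^2*13^(-1)*61^(-1) = -150/793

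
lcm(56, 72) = 504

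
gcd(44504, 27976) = 8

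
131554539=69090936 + 62463603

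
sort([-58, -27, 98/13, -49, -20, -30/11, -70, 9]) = [-70, -58, -49, -27, -20, -30/11, 98/13, 9]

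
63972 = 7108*9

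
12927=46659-33732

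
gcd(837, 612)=9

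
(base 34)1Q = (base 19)33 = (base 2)111100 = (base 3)2020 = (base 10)60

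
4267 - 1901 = 2366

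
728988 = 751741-22753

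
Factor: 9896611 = 9896611^1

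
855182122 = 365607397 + 489574725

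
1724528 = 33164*52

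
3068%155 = 123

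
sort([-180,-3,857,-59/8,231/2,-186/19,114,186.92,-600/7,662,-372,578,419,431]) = [-372,-180,-600/7,-186/19,-59/8,-3,114,231/2,186.92,419,431,578,662,857]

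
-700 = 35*(-20)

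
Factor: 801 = 3^2*89^1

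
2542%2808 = 2542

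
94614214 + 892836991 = 987451205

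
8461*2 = 16922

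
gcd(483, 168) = 21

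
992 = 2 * 496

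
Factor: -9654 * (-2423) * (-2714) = -1 * 2^2 * 3^1 * 23^1 * 59^1 * 1609^1 * 2423^1 = -63484916388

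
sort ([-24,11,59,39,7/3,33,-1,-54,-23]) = [-54,-24,-23,-1,7/3,11,33,39,59]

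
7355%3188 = 979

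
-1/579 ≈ -0.00173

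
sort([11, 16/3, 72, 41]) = [16/3, 11, 41, 72]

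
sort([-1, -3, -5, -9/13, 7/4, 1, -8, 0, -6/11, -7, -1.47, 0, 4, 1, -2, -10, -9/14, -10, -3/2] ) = [-10, -10, -8, -7, -5, -3, -2, -3/2, -1.47, -1, -9/13, -9/14, -6/11, 0, 0, 1, 1, 7/4, 4] 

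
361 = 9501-9140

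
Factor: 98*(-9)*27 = -1*2^1*3^5*7^2 = -23814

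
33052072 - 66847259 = -33795187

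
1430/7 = 204+2/7 ≈ 204.29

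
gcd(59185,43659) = 7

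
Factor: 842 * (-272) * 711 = -1 * 2^5 * 3^2 * 17^1 * 79^1 * 421^1 = -162836064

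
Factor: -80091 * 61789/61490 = -1 * 2^(-1) * 3^2 * 5^(-1) * 7^2 * 43^(-1) * 97^1 * 809^1 = -34606593/430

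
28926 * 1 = 28926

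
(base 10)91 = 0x5b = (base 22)43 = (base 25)3g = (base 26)3d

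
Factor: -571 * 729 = -1 * 3^6 * 571^1 = -416259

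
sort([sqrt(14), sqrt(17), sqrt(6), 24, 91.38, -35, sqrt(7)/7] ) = [-35, sqrt(7)/7, sqrt(6), sqrt(14), sqrt(17), 24, 91.38] 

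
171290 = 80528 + 90762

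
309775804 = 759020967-449245163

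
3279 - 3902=-623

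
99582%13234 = 6944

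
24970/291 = 85+235/291 ≈ 85.81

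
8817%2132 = 289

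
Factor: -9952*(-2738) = 2^6*37^2*311^1 = 27248576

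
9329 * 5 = 46645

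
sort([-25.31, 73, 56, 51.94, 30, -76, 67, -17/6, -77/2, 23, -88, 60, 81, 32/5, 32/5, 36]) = [-88, -76, -77/2, -25.31, -17/6, 32/5, 32/5, 23, 30, 36, 51.94, 56, 60, 67, 73, 81]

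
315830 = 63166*5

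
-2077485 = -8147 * 255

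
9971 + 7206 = 17177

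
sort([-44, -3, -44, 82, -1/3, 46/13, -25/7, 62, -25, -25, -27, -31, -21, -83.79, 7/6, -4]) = [-83.79, -44, -44, -31, -27, -25, -25, -21, -4, -25/7, -3, -1/3, 7/6, 46/13, 62, 82]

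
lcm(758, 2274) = 2274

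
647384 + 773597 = 1420981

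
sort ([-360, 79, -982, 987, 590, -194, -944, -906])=[-982, -944, -906, -360, -194, 79, 590, 987]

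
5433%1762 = 147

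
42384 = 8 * 5298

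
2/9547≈0.000209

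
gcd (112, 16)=16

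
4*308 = 1232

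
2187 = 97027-94840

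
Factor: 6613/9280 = 2^(-6) * 5^(-1) * 17^1 * 29^(-1) * 389^1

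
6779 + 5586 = 12365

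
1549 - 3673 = -2124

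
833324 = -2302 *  (-362)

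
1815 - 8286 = -6471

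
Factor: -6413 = -1*11^2*53^1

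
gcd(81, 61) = 1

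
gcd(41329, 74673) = 1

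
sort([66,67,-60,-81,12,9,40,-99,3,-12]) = [-99,-81,-60,-12,3,9,12,40,66,67]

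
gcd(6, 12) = 6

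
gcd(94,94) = 94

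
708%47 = 3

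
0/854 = 0 = 0.00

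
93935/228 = 411 + 227/228 ≈ 412.00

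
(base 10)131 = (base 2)10000011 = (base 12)ab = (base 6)335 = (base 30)4b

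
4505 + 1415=5920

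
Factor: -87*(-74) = 2^1*3^1*29^1*37^1 = 6438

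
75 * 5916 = 443700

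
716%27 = 14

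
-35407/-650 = 54 + 307/650 ≈ 54.47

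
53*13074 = 692922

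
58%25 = 8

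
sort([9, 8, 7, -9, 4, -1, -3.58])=[-9, -3.58, -1, 4, 7, 8, 9]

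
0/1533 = 0 = 0.00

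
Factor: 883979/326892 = 2^(-2)*3^(-1)*27241^(-1)*883979^1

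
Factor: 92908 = 2^2 * 23227^1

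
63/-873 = -7/97 ≈ -0.0722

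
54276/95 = 571 + 31/95≈571.33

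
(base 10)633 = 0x279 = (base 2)1001111001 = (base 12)449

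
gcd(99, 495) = 99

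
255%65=60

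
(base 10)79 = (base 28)2n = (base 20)3j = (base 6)211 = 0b1001111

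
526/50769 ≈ 0.0104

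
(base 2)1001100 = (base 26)2o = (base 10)76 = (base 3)2211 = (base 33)2a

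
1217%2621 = 1217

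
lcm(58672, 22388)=1701488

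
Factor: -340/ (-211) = 2^2*5^1*17^1*211^ (-1) 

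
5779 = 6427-648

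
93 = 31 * 3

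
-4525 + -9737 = -14262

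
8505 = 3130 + 5375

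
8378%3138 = 2102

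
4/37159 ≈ 0.000108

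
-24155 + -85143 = -109298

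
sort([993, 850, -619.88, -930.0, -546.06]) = [-930.0, -619.88, -546.06, 850, 993]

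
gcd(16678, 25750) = 2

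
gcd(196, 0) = 196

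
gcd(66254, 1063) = 1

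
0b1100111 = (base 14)75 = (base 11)94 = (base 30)3d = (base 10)103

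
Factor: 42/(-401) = -1 * 2^1 * 3^1 * 7^1 * 401^(-1)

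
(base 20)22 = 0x2a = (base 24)1i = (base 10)42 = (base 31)1b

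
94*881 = 82814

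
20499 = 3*6833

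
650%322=6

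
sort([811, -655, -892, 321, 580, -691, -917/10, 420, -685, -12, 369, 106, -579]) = [-892, -691, -685, -655, -579, -917/10, -12, 106, 321, 369, 420, 580, 811]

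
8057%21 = 14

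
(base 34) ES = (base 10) 504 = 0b111111000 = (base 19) 17A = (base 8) 770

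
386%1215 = 386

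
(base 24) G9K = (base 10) 9452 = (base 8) 22354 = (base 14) 3632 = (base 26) DPE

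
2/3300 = 1/1650 ≈ 0.000606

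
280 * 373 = 104440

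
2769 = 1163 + 1606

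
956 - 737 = 219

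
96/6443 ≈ 0.0149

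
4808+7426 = 12234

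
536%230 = 76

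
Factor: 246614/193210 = 5^(-1) * 139^(-2) * 123307^1 = 123307/96605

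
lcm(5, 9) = 45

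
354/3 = 118 = 118.00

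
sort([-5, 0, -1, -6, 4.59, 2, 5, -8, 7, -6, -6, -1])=[-8, -6, -6, -6, -5, -1, -1, 0, 2, 4.59, 5, 7]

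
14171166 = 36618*387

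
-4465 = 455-4920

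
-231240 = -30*7708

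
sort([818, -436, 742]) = [-436, 742, 818]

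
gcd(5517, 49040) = 613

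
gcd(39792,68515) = 1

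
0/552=0=0.00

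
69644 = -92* (-757)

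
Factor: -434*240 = -1*2^5*3^1*5^1*7^1*31^1 = -104160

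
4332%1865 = 602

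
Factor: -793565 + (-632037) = -1*2^1*89^1*8009^1 = -1425602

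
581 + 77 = 658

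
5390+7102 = 12492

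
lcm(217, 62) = 434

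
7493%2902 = 1689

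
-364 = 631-995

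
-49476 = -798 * 62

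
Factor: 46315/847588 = 2^ (-2)*5^1*7^ (-1)*59^1*157^1*30271^ (-1) 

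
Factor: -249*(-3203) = 3^1*83^1*3203^1 = 797547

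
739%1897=739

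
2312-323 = 1989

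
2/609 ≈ 0.00328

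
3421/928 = 3 + 637/928 ≈ 3.69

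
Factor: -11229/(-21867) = 19^1*37^(-1) = 19/37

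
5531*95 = 525445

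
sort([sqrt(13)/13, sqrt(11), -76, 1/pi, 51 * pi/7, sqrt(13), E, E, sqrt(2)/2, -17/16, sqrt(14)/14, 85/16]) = [-76, -17/16, sqrt(14)/14, sqrt(13)/13, 1/pi, sqrt(2)/2, E, E, sqrt(11), sqrt(13), 85/16, 51 * pi/7]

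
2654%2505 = 149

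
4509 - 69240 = -64731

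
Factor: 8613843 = 3^1*7^1*173^1*2371^1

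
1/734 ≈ 0.00136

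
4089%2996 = 1093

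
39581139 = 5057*7827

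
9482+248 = 9730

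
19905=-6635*(-3) 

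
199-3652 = -3453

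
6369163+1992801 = 8361964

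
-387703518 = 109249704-496953222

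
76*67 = 5092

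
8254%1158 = 148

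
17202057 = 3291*5227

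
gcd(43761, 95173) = 1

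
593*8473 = 5024489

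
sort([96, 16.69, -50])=[-50, 16.69, 96]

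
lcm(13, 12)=156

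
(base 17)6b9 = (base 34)1mq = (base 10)1930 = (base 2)11110001010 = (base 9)2574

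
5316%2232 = 852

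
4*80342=321368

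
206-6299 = -6093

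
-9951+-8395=-18346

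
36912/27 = 1367+1/9 ≈ 1367.11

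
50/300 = 1/6 ≈ 0.167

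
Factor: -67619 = -1*67619^1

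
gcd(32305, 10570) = 35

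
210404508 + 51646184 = 262050692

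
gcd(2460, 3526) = 82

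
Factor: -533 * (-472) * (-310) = -1 * 2^4 * 5^1 * 13^1 * 31^1 * 41^1 * 59^1 = -77988560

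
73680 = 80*921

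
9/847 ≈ 0.0106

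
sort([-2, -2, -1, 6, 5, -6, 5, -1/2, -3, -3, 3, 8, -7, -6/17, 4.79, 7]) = [-7, -6, -3, -3, -2, -2, -1, -1/2, -6/17, 3, 4.79, 5, 5, 6, 7, 8]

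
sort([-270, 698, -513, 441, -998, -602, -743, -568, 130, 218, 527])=[-998, -743, -602, -568, -513, -270, 130, 218, 441, 527, 698]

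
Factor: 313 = 313^1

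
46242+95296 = 141538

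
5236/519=10 + 46/519 ≈ 10.09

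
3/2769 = 1/923 ≈ 0.00108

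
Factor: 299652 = 2^2 * 3^1 * 24971^1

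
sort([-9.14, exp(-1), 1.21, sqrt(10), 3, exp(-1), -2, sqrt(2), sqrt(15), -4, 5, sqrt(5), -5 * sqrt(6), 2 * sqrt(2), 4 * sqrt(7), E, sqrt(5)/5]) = [-5 * sqrt(6), -9.14, -4, -2, exp(-1), exp(-1), sqrt(5)/5, 1.21, sqrt(2), sqrt(5), E, 2 * sqrt(2), 3, sqrt(10), sqrt(15), 5, 4 * sqrt(7)]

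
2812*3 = 8436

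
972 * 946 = 919512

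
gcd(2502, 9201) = 3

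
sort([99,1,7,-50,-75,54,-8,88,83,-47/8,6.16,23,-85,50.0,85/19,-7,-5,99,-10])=[-85,-75,-50,-10,-8,-7,-47/8,-5,1,85/19,6.16,7,23,50.0,54,83,88,99,99]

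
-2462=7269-9731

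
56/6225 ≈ 0.00900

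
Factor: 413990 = 2^1*5^1*41399^1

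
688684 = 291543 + 397141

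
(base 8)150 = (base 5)404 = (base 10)104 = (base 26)40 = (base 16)68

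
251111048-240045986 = 11065062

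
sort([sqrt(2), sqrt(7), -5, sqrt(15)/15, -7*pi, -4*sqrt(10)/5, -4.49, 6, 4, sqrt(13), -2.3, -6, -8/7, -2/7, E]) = [-7*pi, -6, -5, -4.49, -4*sqrt(10)/5, -2.3, -8/7, -2/7, sqrt(15)/15, sqrt(2), sqrt(7), E, sqrt(13), 4, 6]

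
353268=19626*18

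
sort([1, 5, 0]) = [0, 1, 5]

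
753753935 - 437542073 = 316211862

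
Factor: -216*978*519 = -1*2^4*3^5*163^1*173^1 = -109637712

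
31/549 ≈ 0.0565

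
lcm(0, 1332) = 0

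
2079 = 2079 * 1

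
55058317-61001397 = -5943080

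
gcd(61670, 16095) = 5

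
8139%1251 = 633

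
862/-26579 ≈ -0.0324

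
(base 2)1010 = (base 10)10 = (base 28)a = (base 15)a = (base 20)a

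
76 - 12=64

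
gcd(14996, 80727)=1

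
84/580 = 21/145≈0.145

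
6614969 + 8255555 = 14870524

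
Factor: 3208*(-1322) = -1*2^4*401^1*661^1 = -4240976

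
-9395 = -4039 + -5356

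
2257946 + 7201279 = 9459225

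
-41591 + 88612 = 47021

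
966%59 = 22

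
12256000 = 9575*1280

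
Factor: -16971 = -1*3^1*5657^1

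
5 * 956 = 4780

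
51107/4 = 12776 + 3/4 = 12776.75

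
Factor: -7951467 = -1*3^1*1039^1*2551^1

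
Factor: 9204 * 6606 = 2^3 * 3^3 * 13^1 * 59^1 * 367^1 = 60801624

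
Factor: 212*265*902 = 2^3*5^1*11^1*41^1*53^2 = 50674360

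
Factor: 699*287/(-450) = -1*2^(-1)*3^(-1)*5^(-2)*7^1*41^1*233^1 = -66871/150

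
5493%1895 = 1703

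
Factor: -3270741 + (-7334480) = -1*11^1*47^1*73^1*281^1 = -10605221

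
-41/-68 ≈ 0.603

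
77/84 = 11/12 ≈ 0.917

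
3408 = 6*568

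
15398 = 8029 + 7369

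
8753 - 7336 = 1417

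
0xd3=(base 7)421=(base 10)211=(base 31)6p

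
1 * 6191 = 6191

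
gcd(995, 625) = 5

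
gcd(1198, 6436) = 2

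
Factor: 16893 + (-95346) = -1 * 3^2 * 23^1 * 379^1 = -78453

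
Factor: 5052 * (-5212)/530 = -1 * 2^3 * 3^1 * 5^(-1) * 53^(-1) * 421^1 * 1303^1 = -13165512/265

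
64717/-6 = -10786 - 1/6 ≈ -10786.17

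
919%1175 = 919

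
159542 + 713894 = 873436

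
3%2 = 1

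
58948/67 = 879+55/67 ≈ 879.82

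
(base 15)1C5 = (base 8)632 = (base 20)10A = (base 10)410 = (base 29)E4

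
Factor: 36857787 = 3^1 * 12285929^1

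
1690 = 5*338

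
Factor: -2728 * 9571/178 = -1 * 2^2 * 11^1 * 17^1 * 31^1 * 89^(-1) * 563^1 = -13054844/89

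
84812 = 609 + 84203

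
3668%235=143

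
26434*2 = 52868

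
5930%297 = 287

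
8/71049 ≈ 0.000113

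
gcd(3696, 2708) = 4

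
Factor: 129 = 3^1*43^1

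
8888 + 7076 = 15964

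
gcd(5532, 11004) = 12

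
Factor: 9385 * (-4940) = -1 * 2^2 * 5^2 * 13^1 * 19^1 * 1877^1 = -46361900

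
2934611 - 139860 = 2794751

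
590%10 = 0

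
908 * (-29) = -26332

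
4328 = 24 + 4304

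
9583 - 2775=6808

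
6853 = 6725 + 128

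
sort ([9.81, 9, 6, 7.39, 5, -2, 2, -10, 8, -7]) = [-10, -7, -2, 2, 5, 6, 7.39, 8, 9, 9.81]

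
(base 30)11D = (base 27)17P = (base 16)3AF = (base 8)1657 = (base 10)943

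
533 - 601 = -68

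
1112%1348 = 1112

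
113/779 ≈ 0.145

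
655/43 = 15 + 10/43 ≈ 15.23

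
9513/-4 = -2378-1/4 = -2378.25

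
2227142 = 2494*893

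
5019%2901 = 2118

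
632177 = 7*90311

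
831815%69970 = 62145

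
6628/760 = 1657/190 ≈ 8.72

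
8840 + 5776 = 14616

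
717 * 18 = 12906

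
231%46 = 1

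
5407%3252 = 2155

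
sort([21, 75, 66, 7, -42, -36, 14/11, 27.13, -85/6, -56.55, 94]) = [-56.55, -42, -36, -85/6, 14/11, 7, 21, 27.13, 66, 75, 94]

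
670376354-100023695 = 570352659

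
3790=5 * 758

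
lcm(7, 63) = 63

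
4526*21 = 95046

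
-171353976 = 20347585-191701561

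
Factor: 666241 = 23^1*83^1*349^1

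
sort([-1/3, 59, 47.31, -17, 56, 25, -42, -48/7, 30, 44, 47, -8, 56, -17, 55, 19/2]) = [-42, -17, -17, -8, -48/7, -1/3, 19/2, 25, 30, 44, 47, 47.31, 55, 56, 56, 59]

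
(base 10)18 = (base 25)i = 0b10010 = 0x12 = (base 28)i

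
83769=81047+2722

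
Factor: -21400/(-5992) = 5^2*7^(-1) = 25/7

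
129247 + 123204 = 252451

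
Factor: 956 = 2^2 * 239^1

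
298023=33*9031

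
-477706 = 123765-601471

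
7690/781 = 9 + 661/781 ≈ 9.85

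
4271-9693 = -5422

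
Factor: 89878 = 2^1 * 44939^1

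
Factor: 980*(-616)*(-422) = 2^6*5^1*7^3*11^1*211^1 = 254752960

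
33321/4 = 8330 + 1/4 = 8330.25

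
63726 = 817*78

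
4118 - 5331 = -1213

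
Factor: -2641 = -1 * 19^1 * 139^1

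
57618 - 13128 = 44490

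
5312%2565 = 182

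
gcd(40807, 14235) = 949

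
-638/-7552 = 319/3776 ≈ 0.0845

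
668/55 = 12 + 8/55 ≈ 12.15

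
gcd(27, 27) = 27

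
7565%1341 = 860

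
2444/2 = 1222 = 1222.00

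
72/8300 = 18/2075 ≈ 0.00867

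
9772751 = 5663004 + 4109747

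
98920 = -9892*(-10)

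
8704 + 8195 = 16899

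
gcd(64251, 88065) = 9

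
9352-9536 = -184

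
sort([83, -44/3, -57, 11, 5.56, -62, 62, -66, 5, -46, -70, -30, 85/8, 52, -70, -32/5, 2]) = [-70, -70, -66, -62, -57, -46, -30, -44/3, -32/5, 2, 5, 5.56, 85/8, 11, 52, 62, 83]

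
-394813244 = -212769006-182044238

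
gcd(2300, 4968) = 92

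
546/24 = 22+3/4 = 22.75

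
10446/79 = 132 + 18/79 ≈ 132.23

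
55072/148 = 13768/37 ≈ 372.11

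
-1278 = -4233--2955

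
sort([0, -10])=[-10, 0]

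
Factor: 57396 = 2^2*3^1*4783^1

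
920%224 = 24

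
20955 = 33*635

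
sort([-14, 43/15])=[-14, 43/15]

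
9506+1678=11184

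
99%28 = 15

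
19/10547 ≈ 0.00180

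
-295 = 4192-4487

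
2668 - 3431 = -763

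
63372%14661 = 4728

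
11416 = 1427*8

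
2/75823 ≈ 0.0000264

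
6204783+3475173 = 9679956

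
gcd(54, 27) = 27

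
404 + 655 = 1059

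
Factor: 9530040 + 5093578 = 2^1*7311809^1 = 14623618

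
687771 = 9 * 76419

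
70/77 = 10/11≈0.909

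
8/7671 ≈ 0.00104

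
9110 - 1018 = 8092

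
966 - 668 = 298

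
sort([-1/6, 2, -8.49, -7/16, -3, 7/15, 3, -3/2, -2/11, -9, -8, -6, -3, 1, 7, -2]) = [-9, -8.49, -8, -6, -3, -3, -2, -3/2, -7/16, -2/11, -1/6, 7/15, 1, 2, 3, 7]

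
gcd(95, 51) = 1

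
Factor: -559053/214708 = -1 * 2^(-2) * 3^2 * 11^1 * 13^(-1) * 4129^(-1) * 5647^1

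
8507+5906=14413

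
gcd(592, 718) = 2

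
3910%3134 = 776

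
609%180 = 69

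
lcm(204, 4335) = 17340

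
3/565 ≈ 0.00531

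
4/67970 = 2/33985 ≈ 0.0000588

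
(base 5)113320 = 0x1072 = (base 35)3fa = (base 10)4210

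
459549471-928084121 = -468534650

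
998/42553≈0.0235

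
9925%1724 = 1305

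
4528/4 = 1132 = 1132.00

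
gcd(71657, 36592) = 1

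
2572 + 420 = 2992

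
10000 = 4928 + 5072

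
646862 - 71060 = 575802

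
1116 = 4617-3501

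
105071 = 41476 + 63595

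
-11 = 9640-9651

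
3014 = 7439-4425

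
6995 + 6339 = 13334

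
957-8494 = -7537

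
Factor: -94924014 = -1*2^1*3^1*15820669^1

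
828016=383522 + 444494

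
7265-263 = 7002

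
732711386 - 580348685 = 152362701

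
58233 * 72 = 4192776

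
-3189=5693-8882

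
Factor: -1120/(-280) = 2^2 = 4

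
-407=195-602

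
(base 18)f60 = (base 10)4968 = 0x1368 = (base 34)4a4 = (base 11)3807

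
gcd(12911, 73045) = 1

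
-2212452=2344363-4556815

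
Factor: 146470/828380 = 2^(-1)*7^(-1)*61^(-1)*151^1 = 151/854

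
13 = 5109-5096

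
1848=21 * 88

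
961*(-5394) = -5183634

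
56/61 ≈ 0.918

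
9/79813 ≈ 0.000113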